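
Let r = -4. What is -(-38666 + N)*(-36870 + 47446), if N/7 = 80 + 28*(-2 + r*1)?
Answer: 415446432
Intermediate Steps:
N = -616 (N = 7*(80 + 28*(-2 - 4*1)) = 7*(80 + 28*(-2 - 4)) = 7*(80 + 28*(-6)) = 7*(80 - 168) = 7*(-88) = -616)
-(-38666 + N)*(-36870 + 47446) = -(-38666 - 616)*(-36870 + 47446) = -(-39282)*10576 = -1*(-415446432) = 415446432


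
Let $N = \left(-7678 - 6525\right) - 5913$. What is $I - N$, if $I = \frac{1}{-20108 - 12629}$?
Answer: $\frac{658537491}{32737} \approx 20116.0$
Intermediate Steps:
$I = - \frac{1}{32737}$ ($I = \frac{1}{-32737} = - \frac{1}{32737} \approx -3.0546 \cdot 10^{-5}$)
$N = -20116$ ($N = -14203 - 5913 = -20116$)
$I - N = - \frac{1}{32737} - -20116 = - \frac{1}{32737} + 20116 = \frac{658537491}{32737}$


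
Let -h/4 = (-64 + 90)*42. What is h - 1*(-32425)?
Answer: 28057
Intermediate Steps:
h = -4368 (h = -4*(-64 + 90)*42 = -104*42 = -4*1092 = -4368)
h - 1*(-32425) = -4368 - 1*(-32425) = -4368 + 32425 = 28057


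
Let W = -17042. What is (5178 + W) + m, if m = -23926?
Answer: -35790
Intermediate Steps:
(5178 + W) + m = (5178 - 17042) - 23926 = -11864 - 23926 = -35790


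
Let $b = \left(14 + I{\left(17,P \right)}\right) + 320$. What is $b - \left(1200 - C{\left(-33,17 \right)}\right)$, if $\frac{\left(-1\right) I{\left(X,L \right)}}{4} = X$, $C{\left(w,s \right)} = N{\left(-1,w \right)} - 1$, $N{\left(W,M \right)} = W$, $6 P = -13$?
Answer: $-936$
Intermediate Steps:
$P = - \frac{13}{6}$ ($P = \frac{1}{6} \left(-13\right) = - \frac{13}{6} \approx -2.1667$)
$C{\left(w,s \right)} = -2$ ($C{\left(w,s \right)} = -1 - 1 = -2$)
$I{\left(X,L \right)} = - 4 X$
$b = 266$ ($b = \left(14 - 68\right) + 320 = -54 + 320 = 266$)
$b - \left(1200 - C{\left(-33,17 \right)}\right) = 266 - \left(1200 + 2\right) = 266 - 1202 = -936$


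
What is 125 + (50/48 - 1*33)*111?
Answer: -27379/8 ≈ -3422.4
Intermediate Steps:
125 + (50/48 - 1*33)*111 = 125 + (50*(1/48) - 33)*111 = 125 + (25/24 - 33)*111 = 125 - 767/24*111 = 125 - 28379/8 = -27379/8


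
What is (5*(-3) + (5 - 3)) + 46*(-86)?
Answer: -3969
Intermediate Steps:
(5*(-3) + (5 - 3)) + 46*(-86) = (-15 + 2) - 3956 = -13 - 3956 = -3969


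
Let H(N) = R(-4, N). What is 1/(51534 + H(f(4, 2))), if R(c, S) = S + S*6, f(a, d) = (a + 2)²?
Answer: 1/51786 ≈ 1.9310e-5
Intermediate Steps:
f(a, d) = (2 + a)²
R(c, S) = 7*S (R(c, S) = S + 6*S = 7*S)
H(N) = 7*N
1/(51534 + H(f(4, 2))) = 1/(51534 + 7*(2 + 4)²) = 1/(51534 + 7*6²) = 1/(51534 + 7*36) = 1/(51534 + 252) = 1/51786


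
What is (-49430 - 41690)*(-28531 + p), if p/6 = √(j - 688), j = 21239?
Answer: 2599744720 - 546720*√20551 ≈ 2.5214e+9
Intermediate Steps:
p = 6*√20551 (p = 6*√(21239 - 688) = 6*√20551 ≈ 860.14)
(-49430 - 41690)*(-28531 + p) = (-49430 - 41690)*(-28531 + 6*√20551) = -91120*(-28531 + 6*√20551) = 2599744720 - 546720*√20551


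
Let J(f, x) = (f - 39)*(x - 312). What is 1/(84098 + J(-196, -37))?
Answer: 1/166113 ≈ 6.0200e-6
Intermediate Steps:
J(f, x) = (-312 + x)*(-39 + f) (J(f, x) = (-39 + f)*(-312 + x) = (-312 + x)*(-39 + f))
1/(84098 + J(-196, -37)) = 1/(84098 + (12168 - 312*(-196) - 39*(-37) - 196*(-37))) = 1/(84098 + (12168 + 61152 + 1443 + 7252)) = 1/(84098 + 82015) = 1/166113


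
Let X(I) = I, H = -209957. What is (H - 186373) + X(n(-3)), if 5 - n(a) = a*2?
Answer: -396319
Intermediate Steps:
n(a) = 5 - 2*a (n(a) = 5 - a*2 = 5 - 2*a)
(H - 186373) + X(n(-3)) = (-209957 - 186373) + (5 - 2*(-3)) = -396330 + (5 + 6) = -396330 + 11 = -396319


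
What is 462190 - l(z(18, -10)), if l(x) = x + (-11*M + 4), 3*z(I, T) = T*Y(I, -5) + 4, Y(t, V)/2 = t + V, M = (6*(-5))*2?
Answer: 1384834/3 ≈ 4.6161e+5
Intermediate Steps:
M = -60 (M = -30*2 = -60)
Y(t, V) = 2*V + 2*t (Y(t, V) = 2*(t + V) = 2*(V + t) = 2*V + 2*t)
z(I, T) = 4/3 + T*(-10 + 2*I)/3 (z(I, T) = (T*(2*(-5) + 2*I) + 4)/3 = (T*(-10 + 2*I) + 4)/3 = (4 + T*(-10 + 2*I))/3 = 4/3 + T*(-10 + 2*I)/3)
l(x) = 664 + x (l(x) = x + (-11*(-60) + 4) = x + (660 + 4) = x + 664 = 664 + x)
462190 - l(z(18, -10)) = 462190 - (664 + (4/3 + (2/3)*(-10)*(-5 + 18))) = 462190 - (664 + (4/3 + (2/3)*(-10)*13)) = 462190 - (664 + (4/3 - 260/3)) = 462190 - (664 - 256/3) = 462190 - 1*1736/3 = 462190 - 1736/3 = 1384834/3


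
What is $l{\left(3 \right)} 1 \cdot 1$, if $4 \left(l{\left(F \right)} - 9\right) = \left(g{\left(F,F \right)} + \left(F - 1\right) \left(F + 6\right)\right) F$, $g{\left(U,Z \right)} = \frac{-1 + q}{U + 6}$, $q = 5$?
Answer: $\frac{137}{6} \approx 22.833$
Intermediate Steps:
$g{\left(U,Z \right)} = \frac{4}{6 + U}$ ($g{\left(U,Z \right)} = \frac{-1 + 5}{U + 6} = \frac{4}{6 + U}$)
$l{\left(F \right)} = 9 + \frac{F \left(\frac{4}{6 + F} + \left(-1 + F\right) \left(6 + F\right)\right)}{4}$ ($l{\left(F \right)} = 9 + \frac{\left(\frac{4}{6 + F} + \left(F - 1\right) \left(F + 6\right)\right) F}{4} = 9 + \frac{\left(\frac{4}{6 + F} + \left(-1 + F\right) \left(6 + F\right)\right) F}{4} = 9 + \frac{F \left(\frac{4}{6 + F} + \left(-1 + F\right) \left(6 + F\right)\right)}{4}$)
$l{\left(3 \right)} 1 \cdot 1 = \frac{216 + 3^{4} + 4 \cdot 3 + 11 \cdot 3^{3} + 24 \cdot 3^{2}}{4 \left(6 + 3\right)} 1 \cdot 1 = \frac{216 + 81 + 12 + 11 \cdot 27 + 24 \cdot 9}{4 \cdot 9} \cdot 1 = \frac{1}{4} \cdot \frac{1}{9} \left(216 + 81 + 12 + 297 + 216\right) 1 = \frac{1}{4} \cdot \frac{1}{9} \cdot 822 \cdot 1 = \frac{137}{6} \cdot 1 = \frac{137}{6}$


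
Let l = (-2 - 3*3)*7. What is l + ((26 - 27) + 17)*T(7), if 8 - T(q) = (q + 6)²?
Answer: -2653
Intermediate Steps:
T(q) = 8 - (6 + q)² (T(q) = 8 - (q + 6)² = 8 - (6 + q)²)
l = -77 (l = (-2 - 9)*7 = -11*7 = -77)
l + ((26 - 27) + 17)*T(7) = -77 + ((26 - 27) + 17)*(8 - (6 + 7)²) = -77 + (-1 + 17)*(8 - 1*13²) = -77 + 16*(8 - 1*169) = -77 + 16*(8 - 169) = -77 + 16*(-161) = -77 - 2576 = -2653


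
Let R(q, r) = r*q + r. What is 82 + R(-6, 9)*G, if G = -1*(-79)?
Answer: -3473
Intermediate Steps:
G = 79
R(q, r) = r + q*r (R(q, r) = q*r + r = r + q*r)
82 + R(-6, 9)*G = 82 + (9*(1 - 6))*79 = 82 + (9*(-5))*79 = 82 - 45*79 = 82 - 3555 = -3473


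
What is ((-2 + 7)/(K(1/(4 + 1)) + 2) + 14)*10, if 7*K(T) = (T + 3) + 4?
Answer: 8295/53 ≈ 156.51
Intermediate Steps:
K(T) = 1 + T/7 (K(T) = ((T + 3) + 4)/7 = ((3 + T) + 4)/7 = (7 + T)/7 = 1 + T/7)
((-2 + 7)/(K(1/(4 + 1)) + 2) + 14)*10 = ((-2 + 7)/((1 + 1/(7*(4 + 1))) + 2) + 14)*10 = (5/((1 + (⅐)/5) + 2) + 14)*10 = (5/((1 + (⅐)*(⅕)) + 2) + 14)*10 = (5/((1 + 1/35) + 2) + 14)*10 = (5/(36/35 + 2) + 14)*10 = (5/(106/35) + 14)*10 = (5*(35/106) + 14)*10 = (175/106 + 14)*10 = (1659/106)*10 = 8295/53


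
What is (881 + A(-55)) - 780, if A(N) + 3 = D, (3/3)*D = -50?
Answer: 48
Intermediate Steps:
D = -50
A(N) = -53 (A(N) = -3 - 50 = -53)
(881 + A(-55)) - 780 = (881 - 53) - 780 = 828 - 780 = 48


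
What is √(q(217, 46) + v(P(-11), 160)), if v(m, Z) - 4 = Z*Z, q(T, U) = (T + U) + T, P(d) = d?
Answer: 2*√6521 ≈ 161.51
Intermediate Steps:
q(T, U) = U + 2*T
v(m, Z) = 4 + Z² (v(m, Z) = 4 + Z*Z = 4 + Z²)
√(q(217, 46) + v(P(-11), 160)) = √((46 + 2*217) + (4 + 160²)) = √((46 + 434) + (4 + 25600)) = √(480 + 25604) = √26084 = 2*√6521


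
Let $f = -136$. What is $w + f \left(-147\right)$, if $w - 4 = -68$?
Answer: $19928$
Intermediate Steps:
$w = -64$ ($w = 4 - 68 = -64$)
$w + f \left(-147\right) = -64 - -19992 = -64 + 19992 = 19928$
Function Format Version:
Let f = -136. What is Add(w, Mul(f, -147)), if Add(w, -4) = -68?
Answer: 19928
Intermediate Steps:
w = -64 (w = Add(4, -68) = -64)
Add(w, Mul(f, -147)) = Add(-64, Mul(-136, -147)) = Add(-64, 19992) = 19928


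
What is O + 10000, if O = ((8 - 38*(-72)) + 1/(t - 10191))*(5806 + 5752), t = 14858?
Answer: 148061295942/4667 ≈ 3.1725e+7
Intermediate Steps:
O = 148014625942/4667 (O = ((8 - 38*(-72)) + 1/(14858 - 10191))*(5806 + 5752) = ((8 + 2736) + 1/4667)*11558 = (2744 + 1/4667)*11558 = (12806249/4667)*11558 = 148014625942/4667 ≈ 3.1715e+7)
O + 10000 = 148014625942/4667 + 10000 = 148061295942/4667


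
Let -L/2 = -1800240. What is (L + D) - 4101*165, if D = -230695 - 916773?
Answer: 1776347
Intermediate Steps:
L = 3600480 (L = -2*(-1800240) = 3600480)
D = -1147468
(L + D) - 4101*165 = (3600480 - 1147468) - 4101*165 = 2453012 - 676665 = 1776347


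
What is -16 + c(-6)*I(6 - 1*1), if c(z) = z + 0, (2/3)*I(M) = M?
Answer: -61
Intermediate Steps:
I(M) = 3*M/2
c(z) = z
-16 + c(-6)*I(6 - 1*1) = -16 - 9*(6 - 1*1) = -16 - 9*(6 - 1) = -16 - 9*5 = -16 - 6*15/2 = -16 - 45 = -61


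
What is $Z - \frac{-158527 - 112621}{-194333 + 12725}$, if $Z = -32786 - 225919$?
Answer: $- \frac{11745792197}{45402} \approx -2.5871 \cdot 10^{5}$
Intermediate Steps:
$Z = -258705$
$Z - \frac{-158527 - 112621}{-194333 + 12725} = -258705 - \frac{-158527 - 112621}{-194333 + 12725} = -258705 - - \frac{271148}{-181608} = -258705 - \left(-271148\right) \left(- \frac{1}{181608}\right) = -258705 - \frac{67787}{45402} = - \frac{11745792197}{45402}$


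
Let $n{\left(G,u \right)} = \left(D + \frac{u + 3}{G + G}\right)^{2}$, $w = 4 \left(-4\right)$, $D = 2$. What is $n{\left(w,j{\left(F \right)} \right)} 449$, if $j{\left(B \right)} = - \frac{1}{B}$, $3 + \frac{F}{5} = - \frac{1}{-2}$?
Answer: $\frac{1041468521}{640000} \approx 1627.3$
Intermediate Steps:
$F = - \frac{25}{2}$ ($F = -15 + 5 \left(- \frac{1}{-2}\right) = -15 + 5 \left(\left(-1\right) \left(- \frac{1}{2}\right)\right) = -15 + 5 \cdot \frac{1}{2} = -15 + \frac{5}{2} = - \frac{25}{2} \approx -12.5$)
$w = -16$
$n{\left(G,u \right)} = \left(2 + \frac{3 + u}{2 G}\right)^{2}$ ($n{\left(G,u \right)} = \left(2 + \frac{u + 3}{G + G}\right)^{2} = \left(2 + \frac{3 + u}{2 G}\right)^{2}$)
$n{\left(w,j{\left(F \right)} \right)} 449 = \frac{\left(3 - \frac{1}{- \frac{25}{2}} + 4 \left(-16\right)\right)^{2}}{4 \cdot 256} \cdot 449 = \frac{1}{4} \cdot \frac{1}{256} \left(3 - - \frac{2}{25} - 64\right)^{2} \cdot 449 = \frac{1}{4} \cdot \frac{1}{256} \left(3 + \frac{2}{25} - 64\right)^{2} \cdot 449 = \frac{1}{4} \cdot \frac{1}{256} \left(- \frac{1523}{25}\right)^{2} \cdot 449 = \frac{1}{4} \cdot \frac{1}{256} \cdot \frac{2319529}{625} \cdot 449 = \frac{2319529}{640000} \cdot 449 = \frac{1041468521}{640000}$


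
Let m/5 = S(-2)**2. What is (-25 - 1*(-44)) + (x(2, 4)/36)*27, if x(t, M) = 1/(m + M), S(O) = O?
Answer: 609/32 ≈ 19.031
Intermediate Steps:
m = 20 (m = 5*(-2)**2 = 5*4 = 20)
x(t, M) = 1/(20 + M)
(-25 - 1*(-44)) + (x(2, 4)/36)*27 = (-25 - 1*(-44)) + (1/((20 + 4)*36))*27 = (-25 + 44) + ((1/36)/24)*27 = 19 + ((1/24)*(1/36))*27 = 19 + (1/864)*27 = 19 + 1/32 = 609/32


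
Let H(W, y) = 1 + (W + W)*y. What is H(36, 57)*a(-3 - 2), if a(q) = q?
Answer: -20525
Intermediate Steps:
H(W, y) = 1 + 2*W*y (H(W, y) = 1 + (2*W)*y = 1 + 2*W*y)
H(36, 57)*a(-3 - 2) = (1 + 2*36*57)*(-3 - 2) = (1 + 4104)*(-5) = 4105*(-5) = -20525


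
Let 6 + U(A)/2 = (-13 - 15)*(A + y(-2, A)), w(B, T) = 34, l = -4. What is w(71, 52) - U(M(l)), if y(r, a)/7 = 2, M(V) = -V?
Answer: 1054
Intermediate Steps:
y(r, a) = 14 (y(r, a) = 7*2 = 14)
U(A) = -796 - 56*A (U(A) = -12 + 2*((-13 - 15)*(A + 14)) = -12 + 2*(-28*(14 + A)) = -12 + 2*(-392 - 28*A) = -12 + (-784 - 56*A) = -796 - 56*A)
w(71, 52) - U(M(l)) = 34 - (-796 - (-56)*(-4)) = 34 - (-796 - 56*4) = 34 - (-796 - 224) = 34 - 1*(-1020) = 34 + 1020 = 1054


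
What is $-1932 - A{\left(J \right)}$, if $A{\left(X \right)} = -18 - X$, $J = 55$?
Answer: $-1859$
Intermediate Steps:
$-1932 - A{\left(J \right)} = -1932 - \left(-18 - 55\right) = -1932 - -73 = -1932 + 73 = -1859$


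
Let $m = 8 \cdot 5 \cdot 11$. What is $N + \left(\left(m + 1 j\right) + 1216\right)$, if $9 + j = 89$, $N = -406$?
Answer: $1330$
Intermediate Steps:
$j = 80$ ($j = -9 + 89 = 80$)
$m = 440$ ($m = 40 \cdot 11 = 440$)
$N + \left(\left(m + 1 j\right) + 1216\right) = -406 + \left(\left(440 + 1 \cdot 80\right) + 1216\right) = -406 + \left(\left(440 + 80\right) + 1216\right) = -406 + \left(520 + 1216\right) = -406 + 1736 = 1330$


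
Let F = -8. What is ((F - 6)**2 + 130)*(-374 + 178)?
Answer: -63896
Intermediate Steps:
((F - 6)**2 + 130)*(-374 + 178) = ((-8 - 6)**2 + 130)*(-374 + 178) = ((-14)**2 + 130)*(-196) = (196 + 130)*(-196) = 326*(-196) = -63896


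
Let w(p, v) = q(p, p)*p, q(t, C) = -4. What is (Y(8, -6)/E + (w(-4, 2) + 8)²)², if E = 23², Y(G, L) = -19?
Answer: 92832949225/279841 ≈ 3.3173e+5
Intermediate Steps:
w(p, v) = -4*p
E = 529
(Y(8, -6)/E + (w(-4, 2) + 8)²)² = (-19/529 + (-4*(-4) + 8)²)² = (-19*1/529 + (16 + 8)²)² = (-19/529 + 24²)² = (-19/529 + 576)² = (304685/529)² = 92832949225/279841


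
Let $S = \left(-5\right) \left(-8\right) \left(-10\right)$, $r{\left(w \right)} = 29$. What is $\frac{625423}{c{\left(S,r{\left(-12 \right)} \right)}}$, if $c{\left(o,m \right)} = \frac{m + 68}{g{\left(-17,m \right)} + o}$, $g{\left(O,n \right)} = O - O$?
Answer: $- \frac{250169200}{97} \approx -2.5791 \cdot 10^{6}$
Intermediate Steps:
$g{\left(O,n \right)} = 0$
$S = -400$ ($S = 40 \left(-10\right) = -400$)
$c{\left(o,m \right)} = \frac{68 + m}{o}$ ($c{\left(o,m \right)} = \frac{m + 68}{0 + o} = \frac{68 + m}{o}$)
$\frac{625423}{c{\left(S,r{\left(-12 \right)} \right)}} = \frac{625423}{\frac{1}{-400} \left(68 + 29\right)} = \frac{625423}{\left(- \frac{1}{400}\right) 97} = \frac{625423}{- \frac{97}{400}} = 625423 \left(- \frac{400}{97}\right) = - \frac{250169200}{97}$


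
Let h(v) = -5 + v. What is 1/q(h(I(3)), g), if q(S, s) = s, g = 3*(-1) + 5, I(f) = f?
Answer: 1/2 ≈ 0.50000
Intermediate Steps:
g = 2 (g = -3 + 5 = 2)
1/q(h(I(3)), g) = 1/2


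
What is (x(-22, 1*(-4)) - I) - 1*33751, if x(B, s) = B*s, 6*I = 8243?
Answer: -210221/6 ≈ -35037.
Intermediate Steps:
I = 8243/6 (I = (⅙)*8243 = 8243/6 ≈ 1373.8)
(x(-22, 1*(-4)) - I) - 1*33751 = (-22*(-4) - 1*8243/6) - 1*33751 = (-22*(-4) - 8243/6) - 33751 = (88 - 8243/6) - 33751 = -7715/6 - 33751 = -210221/6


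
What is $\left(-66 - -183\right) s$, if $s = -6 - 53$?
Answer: $-6903$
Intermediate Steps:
$s = -59$ ($s = -6 - 53 = -59$)
$\left(-66 - -183\right) s = \left(-66 - -183\right) \left(-59\right) = \left(-66 + 183\right) \left(-59\right) = 117 \left(-59\right) = -6903$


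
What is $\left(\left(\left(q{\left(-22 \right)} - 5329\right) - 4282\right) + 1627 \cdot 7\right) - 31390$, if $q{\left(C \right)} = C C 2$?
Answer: $-28644$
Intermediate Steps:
$q{\left(C \right)} = 2 C^{2}$ ($q{\left(C \right)} = C^{2} \cdot 2 = 2 C^{2}$)
$\left(\left(\left(q{\left(-22 \right)} - 5329\right) - 4282\right) + 1627 \cdot 7\right) - 31390 = \left(\left(\left(2 \left(-22\right)^{2} - 5329\right) - 4282\right) + 1627 \cdot 7\right) - 31390 = \left(\left(\left(2 \cdot 484 - 5329\right) - 4282\right) + 11389\right) - 31390 = \left(\left(\left(968 - 5329\right) - 4282\right) + 11389\right) - 31390 = \left(\left(-4361 - 4282\right) + 11389\right) - 31390 = \left(-8643 + 11389\right) - 31390 = 2746 - 31390 = -28644$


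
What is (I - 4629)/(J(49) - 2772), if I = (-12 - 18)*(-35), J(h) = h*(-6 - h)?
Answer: 3579/5467 ≈ 0.65466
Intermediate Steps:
I = 1050 (I = -30*(-35) = 1050)
(I - 4629)/(J(49) - 2772) = (1050 - 4629)/(-1*49*(6 + 49) - 2772) = -3579/(-1*49*55 - 2772) = -3579/(-2695 - 2772) = -3579/(-5467) = -3579*(-1/5467) = 3579/5467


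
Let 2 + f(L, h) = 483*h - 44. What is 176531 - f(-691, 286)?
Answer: 38439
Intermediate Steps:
f(L, h) = -46 + 483*h (f(L, h) = -2 + (483*h - 44) = -2 + (-44 + 483*h) = -46 + 483*h)
176531 - f(-691, 286) = 176531 - (-46 + 483*286) = 176531 - (-46 + 138138) = 176531 - 1*138092 = 176531 - 138092 = 38439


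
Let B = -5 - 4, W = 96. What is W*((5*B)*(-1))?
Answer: 4320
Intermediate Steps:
B = -9
W*((5*B)*(-1)) = 96*((5*(-9))*(-1)) = 96*(-45*(-1)) = 96*45 = 4320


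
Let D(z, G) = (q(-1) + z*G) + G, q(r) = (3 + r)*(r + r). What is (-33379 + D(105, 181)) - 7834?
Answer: -22031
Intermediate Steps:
q(r) = 2*r*(3 + r) (q(r) = (3 + r)*(2*r) = 2*r*(3 + r))
D(z, G) = -4 + G + G*z (D(z, G) = (2*(-1)*(3 - 1) + z*G) + G = (2*(-1)*2 + G*z) + G = (-4 + G*z) + G = -4 + G + G*z)
(-33379 + D(105, 181)) - 7834 = (-33379 + (-4 + 181 + 181*105)) - 7834 = (-33379 + (-4 + 181 + 19005)) - 7834 = (-33379 + 19182) - 7834 = -14197 - 7834 = -22031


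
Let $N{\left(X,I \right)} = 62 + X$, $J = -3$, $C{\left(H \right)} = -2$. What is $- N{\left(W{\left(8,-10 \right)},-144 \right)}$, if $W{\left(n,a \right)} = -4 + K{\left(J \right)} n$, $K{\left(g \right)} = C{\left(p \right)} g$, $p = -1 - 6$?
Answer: $-106$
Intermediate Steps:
$p = -7$ ($p = -1 - 6 = -7$)
$K{\left(g \right)} = - 2 g$
$W{\left(n,a \right)} = -4 + 6 n$ ($W{\left(n,a \right)} = -4 + \left(-2\right) \left(-3\right) n = -4 + 6 n$)
$- N{\left(W{\left(8,-10 \right)},-144 \right)} = - (62 + \left(-4 + 6 \cdot 8\right)) = - (62 + \left(-4 + 48\right)) = - (62 + 44) = \left(-1\right) 106 = -106$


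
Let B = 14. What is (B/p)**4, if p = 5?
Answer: 38416/625 ≈ 61.466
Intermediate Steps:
(B/p)**4 = (14/5)**4 = 38416/625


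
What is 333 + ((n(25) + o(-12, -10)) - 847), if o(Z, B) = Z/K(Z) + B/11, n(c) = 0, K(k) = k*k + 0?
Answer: -67979/132 ≈ -514.99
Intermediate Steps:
K(k) = k**2 (K(k) = k**2 + 0 = k**2)
o(Z, B) = 1/Z + B/11 (o(Z, B) = Z/(Z**2) + B/11 = Z/Z**2 + B*(1/11) = 1/Z + B/11)
333 + ((n(25) + o(-12, -10)) - 847) = 333 + ((0 + (1/(-12) + (1/11)*(-10))) - 847) = 333 + ((0 + (-1/12 - 10/11)) - 847) = 333 + ((0 - 131/132) - 847) = 333 + (-131/132 - 847) = 333 - 111935/132 = -67979/132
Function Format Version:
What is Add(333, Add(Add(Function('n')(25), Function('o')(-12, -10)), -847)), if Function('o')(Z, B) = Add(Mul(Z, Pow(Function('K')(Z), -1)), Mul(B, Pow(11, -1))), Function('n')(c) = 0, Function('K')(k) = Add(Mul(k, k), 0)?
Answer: Rational(-67979, 132) ≈ -514.99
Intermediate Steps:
Function('K')(k) = Pow(k, 2) (Function('K')(k) = Add(Pow(k, 2), 0) = Pow(k, 2))
Function('o')(Z, B) = Add(Pow(Z, -1), Mul(Rational(1, 11), B)) (Function('o')(Z, B) = Add(Mul(Z, Pow(Pow(Z, 2), -1)), Mul(B, Pow(11, -1))) = Add(Mul(Z, Pow(Z, -2)), Mul(B, Rational(1, 11))) = Add(Pow(Z, -1), Mul(Rational(1, 11), B)))
Add(333, Add(Add(Function('n')(25), Function('o')(-12, -10)), -847)) = Add(333, Add(Add(0, Add(Pow(-12, -1), Mul(Rational(1, 11), -10))), -847)) = Add(333, Add(Add(0, Add(Rational(-1, 12), Rational(-10, 11))), -847)) = Add(333, Add(Add(0, Rational(-131, 132)), -847)) = Add(333, Add(Rational(-131, 132), -847)) = Add(333, Rational(-111935, 132)) = Rational(-67979, 132)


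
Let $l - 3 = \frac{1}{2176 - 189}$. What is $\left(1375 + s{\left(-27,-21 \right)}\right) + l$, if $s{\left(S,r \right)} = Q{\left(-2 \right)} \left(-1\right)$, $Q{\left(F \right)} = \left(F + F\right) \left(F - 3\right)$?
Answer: $\frac{2698347}{1987} \approx 1358.0$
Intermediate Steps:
$Q{\left(F \right)} = 2 F \left(-3 + F\right)$
$l = \frac{5962}{1987}$ ($l = 3 + \frac{1}{2176 - 189} = 3 + \frac{1}{1987} = \frac{5962}{1987} \approx 3.0005$)
$s{\left(S,r \right)} = -20$ ($s{\left(S,r \right)} = 2 \left(-2\right) \left(-3 - 2\right) \left(-1\right) = 2 \left(-2\right) \left(-5\right) \left(-1\right) = 20 \left(-1\right) = -20$)
$\left(1375 + s{\left(-27,-21 \right)}\right) + l = \left(1375 - 20\right) + \frac{5962}{1987} = 1355 + \frac{5962}{1987} = \frac{2698347}{1987}$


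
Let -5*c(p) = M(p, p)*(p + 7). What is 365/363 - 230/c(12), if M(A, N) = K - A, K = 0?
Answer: -55705/13794 ≈ -4.0384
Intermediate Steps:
M(A, N) = -A (M(A, N) = 0 - A = -A)
c(p) = p*(7 + p)/5 (c(p) = -(-p)*(p + 7)/5 = -(-p)*(7 + p)/5 = -(-1)*p*(7 + p)/5 = p*(7 + p)/5)
365/363 - 230/c(12) = 365/363 - 230*5/(12*(7 + 12)) = 365*(1/363) - 230/((⅕)*12*19) = 365/363 - 230/228/5 = 365/363 - 230*5/228 = 365/363 - 575/114 = -55705/13794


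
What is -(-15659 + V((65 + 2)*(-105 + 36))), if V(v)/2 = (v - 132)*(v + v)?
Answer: -87913801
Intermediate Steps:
V(v) = 4*v*(-132 + v) (V(v) = 2*((v - 132)*(v + v)) = 2*((-132 + v)*(2*v)) = 2*(2*v*(-132 + v)) = 4*v*(-132 + v))
-(-15659 + V((65 + 2)*(-105 + 36))) = -(-15659 + 4*((65 + 2)*(-105 + 36))*(-132 + (65 + 2)*(-105 + 36))) = -(-15659 + 4*(67*(-69))*(-132 + 67*(-69))) = -(-15659 + 4*(-4623)*(-132 - 4623)) = -(-15659 + 4*(-4623)*(-4755)) = -(-15659 + 87929460) = -1*87913801 = -87913801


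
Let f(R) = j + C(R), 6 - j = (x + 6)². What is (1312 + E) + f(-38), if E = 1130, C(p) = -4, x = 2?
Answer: 2380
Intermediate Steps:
j = -58 (j = 6 - (2 + 6)² = 6 - 1*8² = 6 - 1*64 = 6 - 64 = -58)
f(R) = -62 (f(R) = -58 - 4 = -62)
(1312 + E) + f(-38) = (1312 + 1130) - 62 = 2442 - 62 = 2380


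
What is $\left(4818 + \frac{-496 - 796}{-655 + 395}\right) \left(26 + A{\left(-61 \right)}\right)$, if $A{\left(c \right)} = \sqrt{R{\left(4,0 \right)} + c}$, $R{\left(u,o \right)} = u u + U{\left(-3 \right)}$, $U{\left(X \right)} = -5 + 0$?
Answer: $\frac{626986}{5} + \frac{313493 i \sqrt{2}}{13} \approx 1.254 \cdot 10^{5} + 34104.0 i$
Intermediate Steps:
$U{\left(X \right)} = -5$
$R{\left(u,o \right)} = -5 + u^{2}$ ($R{\left(u,o \right)} = u u - 5 = u^{2} - 5 = -5 + u^{2}$)
$A{\left(c \right)} = \sqrt{11 + c}$ ($A{\left(c \right)} = \sqrt{\left(-5 + 4^{2}\right) + c} = \sqrt{\left(-5 + 16\right) + c} = \sqrt{11 + c}$)
$\left(4818 + \frac{-496 - 796}{-655 + 395}\right) \left(26 + A{\left(-61 \right)}\right) = \left(4818 + \frac{-496 - 796}{-655 + 395}\right) \left(26 + \sqrt{11 - 61}\right) = \left(4818 - \frac{1292}{-260}\right) \left(26 + \sqrt{-50}\right) = \left(4818 - - \frac{323}{65}\right) \left(26 + 5 i \sqrt{2}\right) = \left(4818 + \frac{323}{65}\right) \left(26 + 5 i \sqrt{2}\right) = \frac{313493 \left(26 + 5 i \sqrt{2}\right)}{65} = \frac{626986}{5} + \frac{313493 i \sqrt{2}}{13}$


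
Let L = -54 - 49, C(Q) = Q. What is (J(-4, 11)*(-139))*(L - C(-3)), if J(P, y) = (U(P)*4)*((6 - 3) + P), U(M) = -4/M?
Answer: -55600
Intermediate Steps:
L = -103
J(P, y) = -16*(3 + P)/P (J(P, y) = (-4/P*4)*((6 - 3) + P) = (-16/P)*(3 + P) = -16*(3 + P)/P)
(J(-4, 11)*(-139))*(L - C(-3)) = ((-16 - 48/(-4))*(-139))*(-103 - 1*(-3)) = ((-16 - 48*(-1/4))*(-139))*(-103 + 3) = ((-16 + 12)*(-139))*(-100) = -4*(-139)*(-100) = 556*(-100) = -55600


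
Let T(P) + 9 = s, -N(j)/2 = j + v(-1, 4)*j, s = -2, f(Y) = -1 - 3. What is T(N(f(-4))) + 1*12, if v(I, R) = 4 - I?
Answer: 1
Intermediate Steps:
f(Y) = -4
N(j) = -12*j (N(j) = -2*(j + (4 - 1*(-1))*j) = -2*(j + (4 + 1)*j) = -2*(j + 5*j) = -12*j)
T(P) = -11 (T(P) = -9 - 2 = -11)
T(N(f(-4))) + 1*12 = -11 + 1*12 = -11 + 12 = 1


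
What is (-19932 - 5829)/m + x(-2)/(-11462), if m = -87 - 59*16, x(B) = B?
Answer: 147637322/5908661 ≈ 24.987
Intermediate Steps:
m = -1031 (m = -87 - 944 = -1031)
(-19932 - 5829)/m + x(-2)/(-11462) = (-19932 - 5829)/(-1031) - 2/(-11462) = -25761*(-1/1031) - 2*(-1/11462) = 25761/1031 + 1/5731 = 147637322/5908661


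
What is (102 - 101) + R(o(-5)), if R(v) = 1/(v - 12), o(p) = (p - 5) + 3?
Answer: 18/19 ≈ 0.94737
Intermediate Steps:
o(p) = -2 + p (o(p) = (-5 + p) + 3 = -2 + p)
R(v) = 1/(-12 + v)
(102 - 101) + R(o(-5)) = (102 - 101) + 1/(-12 + (-2 - 5)) = 1 + 1/(-12 - 7) = 1 + 1/(-19) = 1 - 1/19 = 18/19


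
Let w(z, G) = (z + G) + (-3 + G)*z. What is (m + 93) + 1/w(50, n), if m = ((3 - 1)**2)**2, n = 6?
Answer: 22455/206 ≈ 109.00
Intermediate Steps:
w(z, G) = G + z + z*(-3 + G) (w(z, G) = (G + z) + z*(-3 + G) = G + z + z*(-3 + G))
m = 16 (m = (2**2)**2 = 4**2 = 16)
(m + 93) + 1/w(50, n) = (16 + 93) + 1/(6 - 2*50 + 6*50) = 109 + 1/(6 - 100 + 300) = 109 + 1/206 = 22455/206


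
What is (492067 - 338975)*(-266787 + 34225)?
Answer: -35603381704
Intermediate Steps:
(492067 - 338975)*(-266787 + 34225) = 153092*(-232562) = -35603381704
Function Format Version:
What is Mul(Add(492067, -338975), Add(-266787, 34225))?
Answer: -35603381704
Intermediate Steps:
Mul(Add(492067, -338975), Add(-266787, 34225)) = Mul(153092, -232562) = -35603381704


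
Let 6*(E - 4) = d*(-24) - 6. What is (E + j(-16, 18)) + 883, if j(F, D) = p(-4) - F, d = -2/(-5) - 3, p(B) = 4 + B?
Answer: 4562/5 ≈ 912.40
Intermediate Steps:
d = -13/5 (d = -2*(-1)/5 - 3 = -1*(-⅖) - 3 = ⅖ - 3 = -13/5 ≈ -2.6000)
j(F, D) = -F (j(F, D) = (4 - 4) - F = 0 - F = -F)
E = 67/5 (E = 4 + (-13/5*(-24) - 6)/6 = 4 + (312/5 - 6)/6 = 4 + (⅙)*(282/5) = 4 + 47/5 = 67/5 ≈ 13.400)
(E + j(-16, 18)) + 883 = (67/5 - 1*(-16)) + 883 = (67/5 + 16) + 883 = 147/5 + 883 = 4562/5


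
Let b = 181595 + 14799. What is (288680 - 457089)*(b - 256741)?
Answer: 10162977923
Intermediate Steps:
b = 196394
(288680 - 457089)*(b - 256741) = (288680 - 457089)*(196394 - 256741) = -168409*(-60347) = 10162977923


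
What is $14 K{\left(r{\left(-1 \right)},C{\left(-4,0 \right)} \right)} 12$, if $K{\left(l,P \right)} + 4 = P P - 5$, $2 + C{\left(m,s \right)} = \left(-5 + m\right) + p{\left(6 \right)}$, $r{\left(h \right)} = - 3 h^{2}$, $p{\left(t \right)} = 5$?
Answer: $4536$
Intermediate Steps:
$C{\left(m,s \right)} = -2 + m$ ($C{\left(m,s \right)} = -2 + \left(\left(-5 + m\right) + 5\right) = -2 + m$)
$K{\left(l,P \right)} = -9 + P^{2}$ ($K{\left(l,P \right)} = -4 + \left(P P - 5\right) = -4 + \left(P^{2} - 5\right) = -4 + \left(-5 + P^{2}\right) = -9 + P^{2}$)
$14 K{\left(r{\left(-1 \right)},C{\left(-4,0 \right)} \right)} 12 = 14 \left(-9 + \left(-2 - 4\right)^{2}\right) 12 = 14 \left(-9 + \left(-6\right)^{2}\right) 12 = 14 \left(-9 + 36\right) 12 = 14 \cdot 27 \cdot 12 = 378 \cdot 12 = 4536$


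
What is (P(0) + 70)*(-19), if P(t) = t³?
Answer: -1330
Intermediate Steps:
(P(0) + 70)*(-19) = (0³ + 70)*(-19) = (0 + 70)*(-19) = 70*(-19) = -1330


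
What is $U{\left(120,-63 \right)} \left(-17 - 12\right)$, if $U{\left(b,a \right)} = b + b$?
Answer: $-6960$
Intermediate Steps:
$U{\left(b,a \right)} = 2 b$
$U{\left(120,-63 \right)} \left(-17 - 12\right) = 2 \cdot 120 \left(-17 - 12\right) = 240 \left(-17 - 12\right) = 240 \left(-29\right) = -6960$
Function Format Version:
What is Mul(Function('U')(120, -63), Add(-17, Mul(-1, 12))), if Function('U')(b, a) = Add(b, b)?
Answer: -6960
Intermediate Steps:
Function('U')(b, a) = Mul(2, b)
Mul(Function('U')(120, -63), Add(-17, Mul(-1, 12))) = Mul(Mul(2, 120), Add(-17, Mul(-1, 12))) = Mul(240, Add(-17, -12)) = Mul(240, -29) = -6960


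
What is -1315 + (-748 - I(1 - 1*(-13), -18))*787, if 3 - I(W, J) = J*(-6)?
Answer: -507356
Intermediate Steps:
I(W, J) = 3 + 6*J (I(W, J) = 3 - J*(-6) = 3 - (-6)*J = 3 + 6*J)
-1315 + (-748 - I(1 - 1*(-13), -18))*787 = -1315 + (-748 - (3 + 6*(-18)))*787 = -1315 + (-748 - (3 - 108))*787 = -1315 + (-748 - 1*(-105))*787 = -1315 + (-748 + 105)*787 = -1315 - 643*787 = -1315 - 506041 = -507356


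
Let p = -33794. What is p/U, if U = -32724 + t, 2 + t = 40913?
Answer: -33794/8187 ≈ -4.1278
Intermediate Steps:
t = 40911 (t = -2 + 40913 = 40911)
U = 8187 (U = -32724 + 40911 = 8187)
p/U = -33794/8187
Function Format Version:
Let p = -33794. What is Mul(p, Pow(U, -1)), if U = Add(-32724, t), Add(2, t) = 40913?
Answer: Rational(-33794, 8187) ≈ -4.1278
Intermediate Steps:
t = 40911 (t = Add(-2, 40913) = 40911)
U = 8187 (U = Add(-32724, 40911) = 8187)
Mul(p, Pow(U, -1)) = Mul(-33794, Pow(8187, -1)) = Mul(-33794, Rational(1, 8187)) = Rational(-33794, 8187)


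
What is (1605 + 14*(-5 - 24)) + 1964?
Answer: 3163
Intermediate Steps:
(1605 + 14*(-5 - 24)) + 1964 = (1605 + 14*(-29)) + 1964 = (1605 - 406) + 1964 = 1199 + 1964 = 3163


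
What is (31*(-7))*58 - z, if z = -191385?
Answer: 178799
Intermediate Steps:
(31*(-7))*58 - z = (31*(-7))*58 - 1*(-191385) = -217*58 + 191385 = -12586 + 191385 = 178799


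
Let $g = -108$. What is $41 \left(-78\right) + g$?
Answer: $-3306$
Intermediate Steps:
$41 \left(-78\right) + g = 41 \left(-78\right) - 108 = -3198 - 108 = -3306$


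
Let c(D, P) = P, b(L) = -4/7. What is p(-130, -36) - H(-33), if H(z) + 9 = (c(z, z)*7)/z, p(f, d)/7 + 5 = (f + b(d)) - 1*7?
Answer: -996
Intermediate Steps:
b(L) = -4/7 (b(L) = -4*1/7 = -4/7)
p(f, d) = -88 + 7*f (p(f, d) = -35 + 7*((f - 4/7) - 1*7) = -35 + 7*((-4/7 + f) - 7) = -35 + 7*(-53/7 + f) = -35 + (-53 + 7*f) = -88 + 7*f)
H(z) = -2 (H(z) = -9 + (z*7)/z = -9 + (7*z)/z = -9 + 7 = -2)
p(-130, -36) - H(-33) = (-88 + 7*(-130)) - 1*(-2) = (-88 - 910) + 2 = -998 + 2 = -996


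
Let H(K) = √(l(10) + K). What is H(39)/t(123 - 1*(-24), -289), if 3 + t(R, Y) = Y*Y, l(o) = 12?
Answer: √51/83518 ≈ 8.5508e-5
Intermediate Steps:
H(K) = √(12 + K)
t(R, Y) = -3 + Y² (t(R, Y) = -3 + Y*Y = -3 + Y²)
H(39)/t(123 - 1*(-24), -289) = √(12 + 39)/(-3 + (-289)²) = √51/(-3 + 83521) = √51/83518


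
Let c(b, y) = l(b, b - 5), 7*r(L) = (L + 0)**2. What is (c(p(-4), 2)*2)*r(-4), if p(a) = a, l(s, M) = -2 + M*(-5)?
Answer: 1376/7 ≈ 196.57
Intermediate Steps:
l(s, M) = -2 - 5*M
r(L) = L**2/7 (r(L) = (L + 0)**2/7 = L**2/7)
c(b, y) = 23 - 5*b (c(b, y) = -2 - 5*(b - 5) = -2 - 5*(-5 + b) = -2 + (25 - 5*b) = 23 - 5*b)
(c(p(-4), 2)*2)*r(-4) = ((23 - 5*(-4))*2)*((1/7)*(-4)**2) = ((23 + 20)*2)*((1/7)*16) = (43*2)*(16/7) = 86*(16/7) = 1376/7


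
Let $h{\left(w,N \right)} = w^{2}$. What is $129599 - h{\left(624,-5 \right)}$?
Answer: $-259777$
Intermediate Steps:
$129599 - h{\left(624,-5 \right)} = 129599 - 624^{2} = 129599 - 389376 = -259777$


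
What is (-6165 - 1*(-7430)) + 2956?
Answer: 4221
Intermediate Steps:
(-6165 - 1*(-7430)) + 2956 = (-6165 + 7430) + 2956 = 1265 + 2956 = 4221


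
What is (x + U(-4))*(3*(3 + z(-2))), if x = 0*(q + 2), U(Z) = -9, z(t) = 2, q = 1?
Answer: -135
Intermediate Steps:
x = 0 (x = 0*(1 + 2) = 0*3 = 0)
(x + U(-4))*(3*(3 + z(-2))) = (0 - 9)*(3*(3 + 2)) = -27*5 = -9*15 = -135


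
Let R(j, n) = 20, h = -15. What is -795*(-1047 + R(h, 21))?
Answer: 816465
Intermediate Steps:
-795*(-1047 + R(h, 21)) = -795*(-1047 + 20) = -795*(-1027) = 816465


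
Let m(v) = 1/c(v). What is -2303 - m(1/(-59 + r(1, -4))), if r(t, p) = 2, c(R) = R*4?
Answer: -9155/4 ≈ -2288.8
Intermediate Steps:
c(R) = 4*R
m(v) = 1/(4*v)
-2303 - m(1/(-59 + r(1, -4))) = -2303 - 1/(4*(1/(-59 + 2))) = -2303 - 1/(4*(1/(-57))) = -2303 - 1/(4*(-1/57)) = -2303 - (-57)/4 = -2303 - 1*(-57/4) = -2303 + 57/4 = -9155/4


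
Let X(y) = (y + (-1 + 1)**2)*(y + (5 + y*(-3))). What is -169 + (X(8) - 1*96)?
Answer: -353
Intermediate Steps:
X(y) = y*(5 - 2*y) (X(y) = (y + 0**2)*(y + (5 - 3*y)) = (y + 0)*(5 - 2*y) = y*(5 - 2*y))
-169 + (X(8) - 1*96) = -169 + (8*(5 - 2*8) - 1*96) = -169 + (8*(5 - 16) - 96) = -169 + (8*(-11) - 96) = -169 + (-88 - 96) = -169 - 184 = -353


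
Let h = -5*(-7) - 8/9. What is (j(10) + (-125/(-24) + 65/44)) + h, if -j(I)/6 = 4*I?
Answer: -157769/792 ≈ -199.20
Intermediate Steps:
j(I) = -24*I
h = 307/9 (h = 35 - 8*⅑ = 35 - 8/9 = 307/9 ≈ 34.111)
(j(10) + (-125/(-24) + 65/44)) + h = (-24*10 + (-125/(-24) + 65/44)) + 307/9 = (-240 + (-125*(-1/24) + 65*(1/44))) + 307/9 = (-240 + (125/24 + 65/44)) + 307/9 = (-240 + 1765/264) + 307/9 = -61595/264 + 307/9 = -157769/792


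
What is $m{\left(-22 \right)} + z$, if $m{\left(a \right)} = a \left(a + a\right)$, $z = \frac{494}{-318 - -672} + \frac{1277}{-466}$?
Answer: $\frac{79731649}{82482} \approx 966.66$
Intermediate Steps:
$z = - \frac{110927}{82482}$ ($z = \frac{494}{-318 + 672} + 1277 \left(- \frac{1}{466}\right) = \frac{494}{354} - \frac{1277}{466} = 494 \cdot \frac{1}{354} - \frac{1277}{466} = \frac{247}{177} - \frac{1277}{466} = - \frac{110927}{82482} \approx -1.3449$)
$m{\left(a \right)} = 2 a^{2}$ ($m{\left(a \right)} = a 2 a = 2 a^{2}$)
$m{\left(-22 \right)} + z = 2 \left(-22\right)^{2} - \frac{110927}{82482} = 2 \cdot 484 - \frac{110927}{82482} = 968 - \frac{110927}{82482} = \frac{79731649}{82482}$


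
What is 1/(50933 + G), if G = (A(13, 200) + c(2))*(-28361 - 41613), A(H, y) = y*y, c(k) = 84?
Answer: -1/2804786883 ≈ -3.5653e-10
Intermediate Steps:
A(H, y) = y**2
G = -2804837816 (G = (200**2 + 84)*(-28361 - 41613) = (40000 + 84)*(-69974) = 40084*(-69974) = -2804837816)
1/(50933 + G) = 1/(50933 - 2804837816) = 1/(-2804786883) = -1/2804786883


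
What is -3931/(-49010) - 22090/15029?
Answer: -1023551901/736571290 ≈ -1.3896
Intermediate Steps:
-3931/(-49010) - 22090/15029 = -3931*(-1/49010) - 22090*1/15029 = 3931/49010 - 22090/15029 = -1023551901/736571290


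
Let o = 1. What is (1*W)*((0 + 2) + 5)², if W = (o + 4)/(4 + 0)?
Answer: 245/4 ≈ 61.250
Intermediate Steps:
W = 5/4 (W = (1 + 4)/(4 + 0) = 5/4 ≈ 1.2500)
(1*W)*((0 + 2) + 5)² = (1*(5/4))*((0 + 2) + 5)² = 5*(2 + 5)²/4 = (5/4)*7² = (5/4)*49 = 245/4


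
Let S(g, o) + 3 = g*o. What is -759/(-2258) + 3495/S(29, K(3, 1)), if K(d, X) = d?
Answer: 1325911/31612 ≈ 41.943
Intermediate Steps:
S(g, o) = -3 + g*o
-759/(-2258) + 3495/S(29, K(3, 1)) = -759/(-2258) + 3495/(-3 + 29*3) = -759*(-1/2258) + 3495/(-3 + 87) = 759/2258 + 3495/84 = 759/2258 + 3495*(1/84) = 759/2258 + 1165/28 = 1325911/31612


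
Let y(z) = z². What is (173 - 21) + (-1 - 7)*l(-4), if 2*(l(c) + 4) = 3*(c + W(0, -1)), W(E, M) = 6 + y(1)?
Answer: 148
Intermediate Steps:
W(E, M) = 7 (W(E, M) = 6 + 1² = 6 + 1 = 7)
l(c) = 13/2 + 3*c/2 (l(c) = -4 + (3*(c + 7))/2 = -4 + (3*(7 + c))/2 = -4 + (21 + 3*c)/2 = -4 + (21/2 + 3*c/2) = 13/2 + 3*c/2)
(173 - 21) + (-1 - 7)*l(-4) = (173 - 21) + (-1 - 7)*(13/2 + (3/2)*(-4)) = 152 - 8*(13/2 - 6) = 152 - 8*½ = 152 - 4 = 148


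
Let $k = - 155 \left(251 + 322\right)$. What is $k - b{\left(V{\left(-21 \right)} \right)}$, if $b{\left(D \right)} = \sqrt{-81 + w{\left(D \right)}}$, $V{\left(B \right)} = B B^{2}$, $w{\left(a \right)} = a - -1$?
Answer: $-88815 - i \sqrt{9341} \approx -88815.0 - 96.649 i$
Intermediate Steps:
$w{\left(a \right)} = 1 + a$ ($w{\left(a \right)} = a + 1 = 1 + a$)
$V{\left(B \right)} = B^{3}$
$b{\left(D \right)} = \sqrt{-80 + D}$ ($b{\left(D \right)} = \sqrt{-81 + \left(1 + D\right)} = \sqrt{-80 + D}$)
$k = -88815$ ($k = \left(-155\right) 573 = -88815$)
$k - b{\left(V{\left(-21 \right)} \right)} = -88815 - \sqrt{-80 + \left(-21\right)^{3}} = -88815 - \sqrt{-80 - 9261} = -88815 - \sqrt{-9341} = -88815 - i \sqrt{9341}$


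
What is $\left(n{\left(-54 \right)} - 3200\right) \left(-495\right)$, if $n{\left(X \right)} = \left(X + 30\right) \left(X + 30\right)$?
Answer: $1298880$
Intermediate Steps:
$n{\left(X \right)} = \left(30 + X\right)^{2}$ ($n{\left(X \right)} = \left(30 + X\right) \left(30 + X\right) = \left(30 + X\right)^{2}$)
$\left(n{\left(-54 \right)} - 3200\right) \left(-495\right) = \left(\left(30 - 54\right)^{2} - 3200\right) \left(-495\right) = \left(\left(-24\right)^{2} - 3200\right) \left(-495\right) = \left(576 - 3200\right) \left(-495\right) = \left(-2624\right) \left(-495\right) = 1298880$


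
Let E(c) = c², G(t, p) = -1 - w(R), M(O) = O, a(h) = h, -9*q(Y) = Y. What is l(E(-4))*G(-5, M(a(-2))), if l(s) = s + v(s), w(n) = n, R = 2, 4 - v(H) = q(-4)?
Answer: -176/3 ≈ -58.667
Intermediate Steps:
q(Y) = -Y/9
v(H) = 32/9 (v(H) = 4 - (-1)*(-4)/9 = 4 - 1*4/9 = 4 - 4/9 = 32/9)
G(t, p) = -3 (G(t, p) = -1 - 1*2 = -1 - 2 = -3)
l(s) = 32/9 + s (l(s) = s + 32/9 = 32/9 + s)
l(E(-4))*G(-5, M(a(-2))) = (32/9 + (-4)²)*(-3) = (32/9 + 16)*(-3) = (176/9)*(-3) = -176/3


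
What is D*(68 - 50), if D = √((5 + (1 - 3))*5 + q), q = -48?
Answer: 18*I*√33 ≈ 103.4*I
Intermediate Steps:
D = I*√33 (D = √((5 + (1 - 3))*5 - 48) = √((5 - 2)*5 - 48) = √(3*5 - 48) = √(15 - 48) = √(-33) = I*√33 ≈ 5.7446*I)
D*(68 - 50) = (I*√33)*(68 - 50) = (I*√33)*18 = 18*I*√33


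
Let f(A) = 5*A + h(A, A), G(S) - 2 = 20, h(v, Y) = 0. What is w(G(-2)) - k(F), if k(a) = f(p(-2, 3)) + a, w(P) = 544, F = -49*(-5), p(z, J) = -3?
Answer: 314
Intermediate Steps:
G(S) = 22 (G(S) = 2 + 20 = 22)
f(A) = 5*A (f(A) = 5*A + 0 = 5*A)
F = 245
k(a) = -15 + a (k(a) = 5*(-3) + a = -15 + a)
w(G(-2)) - k(F) = 544 - (-15 + 245) = 544 - 1*230 = 544 - 230 = 314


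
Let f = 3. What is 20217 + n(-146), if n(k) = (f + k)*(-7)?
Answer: 21218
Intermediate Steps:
n(k) = -21 - 7*k (n(k) = (3 + k)*(-7) = -21 - 7*k)
20217 + n(-146) = 20217 + (-21 - 7*(-146)) = 20217 + (-21 + 1022) = 20217 + 1001 = 21218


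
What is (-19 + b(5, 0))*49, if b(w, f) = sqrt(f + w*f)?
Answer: -931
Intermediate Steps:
b(w, f) = sqrt(f + f*w)
(-19 + b(5, 0))*49 = (-19 + sqrt(0*(1 + 5)))*49 = (-19 + sqrt(0*6))*49 = (-19 + sqrt(0))*49 = (-19 + 0)*49 = -19*49 = -931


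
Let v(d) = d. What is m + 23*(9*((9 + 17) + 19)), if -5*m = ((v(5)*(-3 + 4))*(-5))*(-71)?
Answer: 8960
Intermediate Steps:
m = -355 (m = -(5*(-3 + 4))*(-5)*(-71)/5 = -(5*1)*(-5)*(-71)/5 = -5*(-5)*(-71)/5 = -(-5)*(-71) = -⅕*1775 = -355)
m + 23*(9*((9 + 17) + 19)) = -355 + 23*(9*((9 + 17) + 19)) = -355 + 23*(9*(26 + 19)) = -355 + 23*(9*45) = -355 + 23*405 = -355 + 9315 = 8960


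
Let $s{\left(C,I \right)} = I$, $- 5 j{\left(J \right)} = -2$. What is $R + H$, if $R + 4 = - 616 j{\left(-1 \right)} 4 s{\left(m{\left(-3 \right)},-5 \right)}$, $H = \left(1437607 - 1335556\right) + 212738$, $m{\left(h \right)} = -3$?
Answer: $319713$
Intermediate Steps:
$j{\left(J \right)} = \frac{2}{5}$ ($j{\left(J \right)} = \left(- \frac{1}{5}\right) \left(-2\right) = \frac{2}{5}$)
$H = 314789$ ($H = 102051 + 212738 = 314789$)
$R = 4924$ ($R = -4 - 616 \cdot \frac{2}{5} \cdot 4 \left(-5\right) = -4 - 616 \cdot \frac{8}{5} \left(-5\right) = -4 - -4928 = -4 + 4928 = 4924$)
$R + H = 4924 + 314789 = 319713$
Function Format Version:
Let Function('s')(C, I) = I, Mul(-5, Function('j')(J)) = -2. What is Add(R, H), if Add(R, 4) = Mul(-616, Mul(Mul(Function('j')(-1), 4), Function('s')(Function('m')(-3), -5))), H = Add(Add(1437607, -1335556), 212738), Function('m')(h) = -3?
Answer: 319713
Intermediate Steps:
Function('j')(J) = Rational(2, 5) (Function('j')(J) = Mul(Rational(-1, 5), -2) = Rational(2, 5))
H = 314789 (H = Add(102051, 212738) = 314789)
R = 4924 (R = Add(-4, Mul(-616, Mul(Mul(Rational(2, 5), 4), -5))) = Add(-4, Mul(-616, Mul(Rational(8, 5), -5))) = Add(-4, Mul(-616, -8)) = Add(-4, 4928) = 4924)
Add(R, H) = Add(4924, 314789) = 319713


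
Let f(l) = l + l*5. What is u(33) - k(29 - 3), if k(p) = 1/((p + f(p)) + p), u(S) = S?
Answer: 6863/208 ≈ 32.995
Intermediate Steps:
f(l) = 6*l (f(l) = l + 5*l = 6*l)
k(p) = 1/(8*p) (k(p) = 1/((p + 6*p) + p) = 1/(7*p + p) = 1/(8*p))
u(33) - k(29 - 3) = 33 - 1/(8*(29 - 3)) = 33 - 1/(8*26) = 33 - 1*1/208 = 33 - 1/208 = 6863/208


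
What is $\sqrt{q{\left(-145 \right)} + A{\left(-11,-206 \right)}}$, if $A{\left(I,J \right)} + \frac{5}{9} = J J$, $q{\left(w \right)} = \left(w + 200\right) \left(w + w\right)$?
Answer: $\frac{\sqrt{238369}}{3} \approx 162.74$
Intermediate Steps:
$q{\left(w \right)} = 2 w \left(200 + w\right)$ ($q{\left(w \right)} = \left(200 + w\right) 2 w = 2 w \left(200 + w\right)$)
$A{\left(I,J \right)} = - \frac{5}{9} + J^{2}$ ($A{\left(I,J \right)} = - \frac{5}{9} + J J = - \frac{5}{9} + J^{2}$)
$\sqrt{q{\left(-145 \right)} + A{\left(-11,-206 \right)}} = \sqrt{2 \left(-145\right) \left(200 - 145\right) - \left(\frac{5}{9} - \left(-206\right)^{2}\right)} = \sqrt{2 \left(-145\right) 55 + \left(- \frac{5}{9} + 42436\right)} = \sqrt{-15950 + \frac{381919}{9}} = \sqrt{\frac{238369}{9}} = \frac{\sqrt{238369}}{3}$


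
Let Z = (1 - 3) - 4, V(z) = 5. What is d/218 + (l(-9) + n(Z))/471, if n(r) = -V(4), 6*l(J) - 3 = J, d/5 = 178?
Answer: 69647/17113 ≈ 4.0698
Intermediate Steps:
d = 890 (d = 5*178 = 890)
l(J) = 1/2 + J/6
Z = -6 (Z = -2 - 4 = -6)
n(r) = -5 (n(r) = -1*5 = -5)
d/218 + (l(-9) + n(Z))/471 = 890/218 + ((1/2 + (1/6)*(-9)) - 5)/471 = 890*(1/218) + ((1/2 - 3/2) - 5)*(1/471) = 445/109 + (-1 - 5)*(1/471) = 445/109 - 6*1/471 = 445/109 - 2/157 = 69647/17113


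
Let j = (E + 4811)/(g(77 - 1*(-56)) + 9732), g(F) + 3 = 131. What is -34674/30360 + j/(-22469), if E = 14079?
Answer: -64020016213/56050718020 ≈ -1.1422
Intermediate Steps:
g(F) = 128 (g(F) = -3 + 131 = 128)
j = 1889/986 (j = (14079 + 4811)/(128 + 9732) = 18890/9860 = 18890*(1/9860) = 1889/986 ≈ 1.9158)
-34674/30360 + j/(-22469) = -34674/30360 + (1889/986)/(-22469) = -34674*1/30360 + (1889/986)*(-1/22469) = -5779/5060 - 1889/22154434 = -64020016213/56050718020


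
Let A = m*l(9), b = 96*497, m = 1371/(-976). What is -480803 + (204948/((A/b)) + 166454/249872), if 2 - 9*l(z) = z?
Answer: 510985533441147227/57095752 ≈ 8.9496e+9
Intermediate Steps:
m = -1371/976 (m = 1371*(-1/976) = -1371/976 ≈ -1.4047)
b = 47712
l(z) = 2/9 - z/9
A = 3199/2928 (A = -1371*(2/9 - ⅑*9)/976 = -1371*(2/9 - 1)/976 = -1371/976*(-7/9) = 3199/2928 ≈ 1.0926)
-480803 + (204948/((A/b)) + 166454/249872) = -480803 + (204948/(((3199/2928)/47712)) + 166454/249872) = -480803 + (204948/(((3199/2928)*(1/47712))) + 166454*(1/249872)) = -480803 + (204948/(457/19957248) + 83227/124936) = -480803 + (204948*(19957248/457) + 83227/124936) = -480803 + (4090198063104/457 + 83227/124936) = -480803 + 511012985249996083/57095752 = 510985533441147227/57095752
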